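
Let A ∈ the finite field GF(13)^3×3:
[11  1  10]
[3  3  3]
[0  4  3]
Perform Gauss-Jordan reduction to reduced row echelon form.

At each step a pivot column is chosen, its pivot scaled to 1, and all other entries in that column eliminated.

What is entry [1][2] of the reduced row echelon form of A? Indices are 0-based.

M[1][2] = 4

step 1: normalize row 0 (÷11) = (1, 6, 8)
  row 1: subtract 3×row0 = (0, 11, 5)
step 2: normalize row 1 (÷11) = (0, 1, 4)
  row 0: subtract 6×row1 = (1, 0, 10)
  row 2: subtract 4×row1 = (0, 0, 0)
skip col 2 (zero from row 2)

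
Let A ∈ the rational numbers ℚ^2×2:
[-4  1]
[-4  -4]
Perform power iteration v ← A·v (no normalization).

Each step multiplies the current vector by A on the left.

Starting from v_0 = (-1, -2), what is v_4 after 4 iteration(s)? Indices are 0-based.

v_0 = (-1, -2).
v_1 = A·v_0 = (2, 12).
v_2 = A·v_1 = (4, -56).
v_3 = A·v_2 = (-72, 208).
v_4 = A·v_3 = (496, -544).

v_4 = (496, -544)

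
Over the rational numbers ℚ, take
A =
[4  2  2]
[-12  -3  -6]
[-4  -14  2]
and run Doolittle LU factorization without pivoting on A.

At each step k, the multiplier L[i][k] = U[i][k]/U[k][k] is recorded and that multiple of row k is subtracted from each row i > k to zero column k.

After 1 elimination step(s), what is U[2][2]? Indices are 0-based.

Step 1: pivot at (0,0) is 4.
  row1 ← row1 − (-3)·row0  ⇒  L[1][0]=-3, U row1=(0, 3, 0)
  row2 ← row2 − (-1)·row0  ⇒  L[2][0]=-1, U row2=(0, -12, 4)

U[2][2] = 4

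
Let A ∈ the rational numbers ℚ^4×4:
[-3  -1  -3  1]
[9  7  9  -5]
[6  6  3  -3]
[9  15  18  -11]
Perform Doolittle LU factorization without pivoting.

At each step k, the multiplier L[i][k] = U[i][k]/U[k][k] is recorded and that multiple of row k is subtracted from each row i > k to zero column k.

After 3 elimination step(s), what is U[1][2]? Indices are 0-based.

k=0: U[0][0]=-3
  eliminate (1,0): mult=-3, new row 1: (0, 4, 0, -2); set L[1][0]=-3
  eliminate (2,0): mult=-2, new row 2: (0, 4, -3, -1); set L[2][0]=-2
  eliminate (3,0): mult=-3, new row 3: (0, 12, 9, -8); set L[3][0]=-3
k=1: U[1][1]=4
  eliminate (2,1): mult=1, new row 2: (0, 0, -3, 1); set L[2][1]=1
  eliminate (3,1): mult=3, new row 3: (0, 0, 9, -2); set L[3][1]=3
k=2: U[2][2]=-3
  eliminate (3,2): mult=-3, new row 3: (0, 0, 0, 1); set L[3][2]=-3

U[1][2] = 0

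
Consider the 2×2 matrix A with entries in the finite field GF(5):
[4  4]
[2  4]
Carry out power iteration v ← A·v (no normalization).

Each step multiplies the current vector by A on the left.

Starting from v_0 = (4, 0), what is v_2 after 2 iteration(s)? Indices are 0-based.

v_2 = (1, 4)

v_0 = (4, 0).
v_1 = A·v_0 = (1, 3).
v_2 = A·v_1 = (1, 4).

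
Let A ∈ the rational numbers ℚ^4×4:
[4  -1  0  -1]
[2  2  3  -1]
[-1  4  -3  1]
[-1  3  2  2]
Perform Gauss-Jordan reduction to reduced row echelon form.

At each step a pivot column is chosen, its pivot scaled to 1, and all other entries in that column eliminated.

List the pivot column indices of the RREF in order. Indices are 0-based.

pivot columns: 0, 1, 2, 3

pivot(0,0)=4: scale R0 → (1, -1/4, 0, -1/4)
  clear (1,0): R1 −= (2)R0 → (0, 5/2, 3, -1/2)
  clear (2,0): R2 −= (-1)R0 → (0, 15/4, -3, 3/4)
  clear (3,0): R3 −= (-1)R0 → (0, 11/4, 2, 7/4)
pivot(1,1)=5/2: scale R1 → (0, 1, 6/5, -1/5)
  clear (0,1): R0 −= (-1/4)R1 → (1, 0, 3/10, -3/10)
  clear (2,1): R2 −= (15/4)R1 → (0, 0, -15/2, 3/2)
  clear (3,1): R3 −= (11/4)R1 → (0, 0, -13/10, 23/10)
pivot(2,2)=-15/2: scale R2 → (0, 0, 1, -1/5)
  clear (0,2): R0 −= (3/10)R2 → (1, 0, 0, -6/25)
  clear (1,2): R1 −= (6/5)R2 → (0, 1, 0, 1/25)
  clear (3,2): R3 −= (-13/10)R2 → (0, 0, 0, 51/25)
pivot(3,3)=51/25: scale R3 → (0, 0, 0, 1)
  clear (0,3): R0 −= (-6/25)R3 → (1, 0, 0, 0)
  clear (1,3): R1 −= (1/25)R3 → (0, 1, 0, 0)
  clear (2,3): R2 −= (-1/5)R3 → (0, 0, 1, 0)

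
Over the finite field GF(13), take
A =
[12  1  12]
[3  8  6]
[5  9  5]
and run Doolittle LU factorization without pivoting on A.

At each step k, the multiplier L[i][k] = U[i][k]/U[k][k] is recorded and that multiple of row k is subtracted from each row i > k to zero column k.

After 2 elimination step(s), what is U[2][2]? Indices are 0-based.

[col 0] pivot 12
  R1 -= 10*R0 → (0, 11, 3)  (L[1][0] := 10)
  R2 -= 8*R0 → (0, 1, 0)  (L[2][0] := 8)
[col 1] pivot 11
  R2 -= 6*R1 → (0, 0, 8)  (L[2][1] := 6)

U[2][2] = 8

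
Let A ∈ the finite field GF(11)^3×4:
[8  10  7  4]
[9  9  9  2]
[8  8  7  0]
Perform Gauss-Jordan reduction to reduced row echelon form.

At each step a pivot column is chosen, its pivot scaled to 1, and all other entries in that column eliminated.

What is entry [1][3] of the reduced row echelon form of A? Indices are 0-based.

step 1: normalize row 0 (÷8) = (1, 4, 5, 6)
  row 1: subtract 9×row0 = (0, 6, 8, 3)
  row 2: subtract 8×row0 = (0, 9, 0, 7)
step 2: normalize row 1 (÷6) = (0, 1, 5, 6)
  row 0: subtract 4×row1 = (1, 0, 7, 4)
  row 2: subtract 9×row1 = (0, 0, 10, 8)
step 3: normalize row 2 (÷10) = (0, 0, 1, 3)
  row 0: subtract 7×row2 = (1, 0, 0, 5)
  row 1: subtract 5×row2 = (0, 1, 0, 2)

M[1][3] = 2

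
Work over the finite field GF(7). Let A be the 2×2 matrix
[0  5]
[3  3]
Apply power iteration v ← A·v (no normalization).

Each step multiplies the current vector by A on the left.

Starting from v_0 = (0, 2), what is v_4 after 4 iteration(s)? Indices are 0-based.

v_4 = (1, 1)

v_0 = (0, 2).
v_1 = A·v_0 = (3, 6).
v_2 = A·v_1 = (2, 6).
v_3 = A·v_2 = (2, 3).
v_4 = A·v_3 = (1, 1).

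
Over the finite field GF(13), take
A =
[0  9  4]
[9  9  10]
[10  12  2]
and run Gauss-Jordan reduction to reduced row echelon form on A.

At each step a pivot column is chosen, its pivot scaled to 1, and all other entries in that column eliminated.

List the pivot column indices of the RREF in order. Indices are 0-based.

[1] R0 <-> R1
[1] R0 /= 9  ⇒  (1, 1, 4)
     R2 -= 10·R0  ⇒  (0, 2, 1)
[2] R1 /= 9  ⇒  (0, 1, 12)
     R0 -= 1·R1  ⇒  (1, 0, 5)
     R2 -= 2·R1  ⇒  (0, 0, 3)
[3] R2 /= 3  ⇒  (0, 0, 1)
     R0 -= 5·R2  ⇒  (1, 0, 0)
     R1 -= 12·R2  ⇒  (0, 1, 0)

pivot columns: 0, 1, 2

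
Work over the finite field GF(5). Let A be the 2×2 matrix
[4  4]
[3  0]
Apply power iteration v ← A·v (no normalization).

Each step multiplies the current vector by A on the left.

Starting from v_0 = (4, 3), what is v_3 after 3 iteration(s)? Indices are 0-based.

v_3 = (1, 0)

v_0 = (4, 3).
v_1 = A·v_0 = (3, 2).
v_2 = A·v_1 = (0, 4).
v_3 = A·v_2 = (1, 0).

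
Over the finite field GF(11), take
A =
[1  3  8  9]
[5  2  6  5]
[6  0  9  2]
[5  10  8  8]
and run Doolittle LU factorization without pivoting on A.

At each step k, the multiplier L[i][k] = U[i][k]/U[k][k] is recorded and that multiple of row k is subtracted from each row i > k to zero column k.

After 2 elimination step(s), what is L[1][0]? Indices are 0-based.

Step 1: pivot at (0,0) is 1.
  row1 ← row1 − (5)·row0  ⇒  L[1][0]=5, U row1=(0, 9, 10, 4)
  row2 ← row2 − (6)·row0  ⇒  L[2][0]=6, U row2=(0, 4, 5, 3)
  row3 ← row3 − (5)·row0  ⇒  L[3][0]=5, U row3=(0, 6, 1, 7)
Step 2: pivot at (1,1) is 9.
  row2 ← row2 − (9)·row1  ⇒  L[2][1]=9, U row2=(0, 0, 3, 0)
  row3 ← row3 − (8)·row1  ⇒  L[3][1]=8, U row3=(0, 0, 9, 8)

L[1][0] = 5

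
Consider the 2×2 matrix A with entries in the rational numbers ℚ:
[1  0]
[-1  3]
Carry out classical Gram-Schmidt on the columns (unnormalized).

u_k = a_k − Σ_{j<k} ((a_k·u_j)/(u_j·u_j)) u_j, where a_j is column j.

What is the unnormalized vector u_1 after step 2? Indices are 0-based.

u_1 = (3/2, 3/2)

Step 1: u_0 = a_0 = (1, -1).
Step 2: u_1 = a_1 − (-3/2)·u_0 = (3/2, 3/2).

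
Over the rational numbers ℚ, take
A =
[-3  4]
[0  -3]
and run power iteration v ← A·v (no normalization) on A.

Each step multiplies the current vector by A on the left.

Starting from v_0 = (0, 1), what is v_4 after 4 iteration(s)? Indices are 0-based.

v_0 = (0, 1).
v_1 = A·v_0 = (4, -3).
v_2 = A·v_1 = (-24, 9).
v_3 = A·v_2 = (108, -27).
v_4 = A·v_3 = (-432, 81).

v_4 = (-432, 81)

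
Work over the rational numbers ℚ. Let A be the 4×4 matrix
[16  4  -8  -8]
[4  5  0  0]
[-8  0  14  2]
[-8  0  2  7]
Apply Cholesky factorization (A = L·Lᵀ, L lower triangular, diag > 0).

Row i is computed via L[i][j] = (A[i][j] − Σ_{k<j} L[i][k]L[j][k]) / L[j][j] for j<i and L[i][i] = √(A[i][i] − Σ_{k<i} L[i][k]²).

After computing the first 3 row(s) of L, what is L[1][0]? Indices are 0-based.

Step 1: L[0][0] = √(16) = 4.
  L[1][0] = (4) / L[0][0] = 1.
Step 2: L[1][1] = √(4) = 2.
  L[2][0] = (-8) / L[0][0] = -2.
  L[2][1] = (2) / L[1][1] = 1.
Step 3: L[2][2] = √(9) = 3.

L[1][0] = 1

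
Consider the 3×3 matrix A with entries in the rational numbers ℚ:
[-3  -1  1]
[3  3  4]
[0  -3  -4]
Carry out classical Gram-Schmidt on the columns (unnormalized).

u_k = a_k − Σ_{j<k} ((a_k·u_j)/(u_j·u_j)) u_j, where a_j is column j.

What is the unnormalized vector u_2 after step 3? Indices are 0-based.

Step 1: u_0 = a_0 = (-3, 3, 0).
Step 2: u_1 = a_1 − (2/3)·u_0 = (1, 1, -3).
Step 3: u_2 = a_2 − (1/2)·u_0 − (17/11)·u_1 = (21/22, 21/22, 7/11).

u_2 = (21/22, 21/22, 7/11)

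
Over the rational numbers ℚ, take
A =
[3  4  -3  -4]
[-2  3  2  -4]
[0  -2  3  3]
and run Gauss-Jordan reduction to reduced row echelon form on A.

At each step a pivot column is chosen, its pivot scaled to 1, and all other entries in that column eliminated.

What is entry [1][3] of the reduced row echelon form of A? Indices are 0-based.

[1] R0 /= 3  ⇒  (1, 4/3, -1, -4/3)
     R1 -= -2·R0  ⇒  (0, 17/3, 0, -20/3)
[2] R1 /= 17/3  ⇒  (0, 1, 0, -20/17)
     R0 -= 4/3·R1  ⇒  (1, 0, -1, 4/17)
     R2 -= -2·R1  ⇒  (0, 0, 3, 11/17)
[3] R2 /= 3  ⇒  (0, 0, 1, 11/51)
     R0 -= -1·R2  ⇒  (1, 0, 0, 23/51)

M[1][3] = -20/17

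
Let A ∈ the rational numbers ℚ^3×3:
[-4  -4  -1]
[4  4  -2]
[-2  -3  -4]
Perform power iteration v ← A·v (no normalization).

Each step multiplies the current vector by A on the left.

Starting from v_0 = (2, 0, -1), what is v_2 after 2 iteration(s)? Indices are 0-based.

v_0 = (2, 0, -1).
v_1 = A·v_0 = (-7, 10, 0).
v_2 = A·v_1 = (-12, 12, -16).

v_2 = (-12, 12, -16)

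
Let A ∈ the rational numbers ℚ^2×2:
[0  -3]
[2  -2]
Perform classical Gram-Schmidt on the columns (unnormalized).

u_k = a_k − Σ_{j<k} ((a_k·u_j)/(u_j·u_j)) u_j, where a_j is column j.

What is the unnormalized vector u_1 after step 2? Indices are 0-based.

u_1 = (-3, 0)

Step 1: u_0 = a_0 = (0, 2).
Step 2: u_1 = a_1 − (-1)·u_0 = (-3, 0).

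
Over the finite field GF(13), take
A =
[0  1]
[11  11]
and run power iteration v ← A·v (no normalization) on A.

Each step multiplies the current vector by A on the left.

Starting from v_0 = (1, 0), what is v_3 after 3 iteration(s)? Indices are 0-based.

v_3 = (4, 9)

v_0 = (1, 0).
v_1 = A·v_0 = (0, 11).
v_2 = A·v_1 = (11, 4).
v_3 = A·v_2 = (4, 9).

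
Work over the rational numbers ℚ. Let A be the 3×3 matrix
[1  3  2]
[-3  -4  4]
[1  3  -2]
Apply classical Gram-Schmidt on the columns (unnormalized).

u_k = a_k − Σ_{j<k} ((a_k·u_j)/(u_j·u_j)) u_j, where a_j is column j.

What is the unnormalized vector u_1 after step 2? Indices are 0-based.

u_1 = (15/11, 10/11, 15/11)

Step 1: u_0 = a_0 = (1, -3, 1).
Step 2: u_1 = a_1 − (18/11)·u_0 = (15/11, 10/11, 15/11).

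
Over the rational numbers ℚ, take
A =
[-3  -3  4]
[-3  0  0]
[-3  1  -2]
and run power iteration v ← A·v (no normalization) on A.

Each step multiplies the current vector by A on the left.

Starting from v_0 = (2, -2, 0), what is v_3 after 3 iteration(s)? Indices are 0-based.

v_3 = (82, 42, 22)

v_0 = (2, -2, 0).
v_1 = A·v_0 = (0, -6, -8).
v_2 = A·v_1 = (-14, 0, 10).
v_3 = A·v_2 = (82, 42, 22).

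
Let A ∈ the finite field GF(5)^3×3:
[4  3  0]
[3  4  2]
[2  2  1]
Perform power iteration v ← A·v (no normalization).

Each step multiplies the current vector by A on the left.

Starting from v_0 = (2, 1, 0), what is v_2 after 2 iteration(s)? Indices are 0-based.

v_0 = (2, 1, 0).
v_1 = A·v_0 = (1, 0, 1).
v_2 = A·v_1 = (4, 0, 3).

v_2 = (4, 0, 3)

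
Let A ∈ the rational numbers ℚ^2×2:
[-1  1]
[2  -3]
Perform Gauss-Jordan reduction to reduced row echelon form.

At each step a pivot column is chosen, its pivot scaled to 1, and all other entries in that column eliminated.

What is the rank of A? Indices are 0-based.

pivot(0,0)=-1: scale R0 → (1, -1)
  clear (1,0): R1 −= (2)R0 → (0, -1)
pivot(1,1)=-1: scale R1 → (0, 1)
  clear (0,1): R0 −= (-1)R1 → (1, 0)

rank = 2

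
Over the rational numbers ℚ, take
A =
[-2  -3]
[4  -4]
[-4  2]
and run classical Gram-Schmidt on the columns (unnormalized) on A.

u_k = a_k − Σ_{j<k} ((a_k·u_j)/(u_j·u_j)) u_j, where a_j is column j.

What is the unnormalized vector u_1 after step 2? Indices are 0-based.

Step 1: u_0 = a_0 = (-2, 4, -4).
Step 2: u_1 = a_1 − (-1/2)·u_0 = (-4, -2, 0).

u_1 = (-4, -2, 0)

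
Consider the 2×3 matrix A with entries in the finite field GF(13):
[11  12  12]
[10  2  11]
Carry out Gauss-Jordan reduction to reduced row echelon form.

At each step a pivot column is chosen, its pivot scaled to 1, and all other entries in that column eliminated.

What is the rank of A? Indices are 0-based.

step 1: normalize row 0 (÷11) = (1, 7, 7)
  row 1: subtract 10×row0 = (0, 10, 6)
step 2: normalize row 1 (÷10) = (0, 1, 11)
  row 0: subtract 7×row1 = (1, 0, 8)

rank = 2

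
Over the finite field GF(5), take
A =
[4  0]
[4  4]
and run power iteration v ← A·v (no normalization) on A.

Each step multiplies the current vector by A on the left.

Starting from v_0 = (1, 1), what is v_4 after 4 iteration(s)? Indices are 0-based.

v_0 = (1, 1).
v_1 = A·v_0 = (4, 3).
v_2 = A·v_1 = (1, 3).
v_3 = A·v_2 = (4, 1).
v_4 = A·v_3 = (1, 0).

v_4 = (1, 0)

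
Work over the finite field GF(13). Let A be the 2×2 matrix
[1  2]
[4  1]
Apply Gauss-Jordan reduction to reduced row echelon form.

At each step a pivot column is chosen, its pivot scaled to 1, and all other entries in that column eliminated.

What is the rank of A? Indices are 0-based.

step 1: normalize row 0 (÷1) = (1, 2)
  row 1: subtract 4×row0 = (0, 6)
step 2: normalize row 1 (÷6) = (0, 1)
  row 0: subtract 2×row1 = (1, 0)

rank = 2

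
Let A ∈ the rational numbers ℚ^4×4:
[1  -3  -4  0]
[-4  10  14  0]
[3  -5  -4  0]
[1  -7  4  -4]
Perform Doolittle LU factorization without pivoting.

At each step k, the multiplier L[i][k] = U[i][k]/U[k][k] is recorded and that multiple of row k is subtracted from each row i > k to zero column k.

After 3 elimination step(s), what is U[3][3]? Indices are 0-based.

U[3][3] = -4

Step 1: pivot at (0,0) is 1.
  row1 ← row1 − (-4)·row0  ⇒  L[1][0]=-4, U row1=(0, -2, -2, 0)
  row2 ← row2 − (3)·row0  ⇒  L[2][0]=3, U row2=(0, 4, 8, 0)
  row3 ← row3 − (1)·row0  ⇒  L[3][0]=1, U row3=(0, -4, 8, -4)
Step 2: pivot at (1,1) is -2.
  row2 ← row2 − (-2)·row1  ⇒  L[2][1]=-2, U row2=(0, 0, 4, 0)
  row3 ← row3 − (2)·row1  ⇒  L[3][1]=2, U row3=(0, 0, 12, -4)
Step 3: pivot at (2,2) is 4.
  row3 ← row3 − (3)·row2  ⇒  L[3][2]=3, U row3=(0, 0, 0, -4)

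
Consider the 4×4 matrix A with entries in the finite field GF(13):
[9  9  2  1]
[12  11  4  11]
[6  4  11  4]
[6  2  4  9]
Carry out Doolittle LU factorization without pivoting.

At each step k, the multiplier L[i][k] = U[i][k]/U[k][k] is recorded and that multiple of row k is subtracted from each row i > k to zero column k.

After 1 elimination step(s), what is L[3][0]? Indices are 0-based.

[col 0] pivot 9
  R1 -= 10*R0 → (0, 12, 10, 1)  (L[1][0] := 10)
  R2 -= 5*R0 → (0, 11, 1, 12)  (L[2][0] := 5)
  R3 -= 5*R0 → (0, 9, 7, 4)  (L[3][0] := 5)

L[3][0] = 5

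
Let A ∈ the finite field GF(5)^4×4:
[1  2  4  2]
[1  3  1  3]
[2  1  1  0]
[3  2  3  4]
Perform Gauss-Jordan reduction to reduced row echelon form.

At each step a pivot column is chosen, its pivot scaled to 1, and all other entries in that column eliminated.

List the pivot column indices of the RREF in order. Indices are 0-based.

[1] R0 /= 1  ⇒  (1, 2, 4, 2)
     R1 -= 1·R0  ⇒  (0, 1, 2, 1)
     R2 -= 2·R0  ⇒  (0, 2, 3, 1)
     R3 -= 3·R0  ⇒  (0, 1, 1, 3)
[2] R1 /= 1  ⇒  (0, 1, 2, 1)
     R0 -= 2·R1  ⇒  (1, 0, 0, 0)
     R2 -= 2·R1  ⇒  (0, 0, 4, 4)
     R3 -= 1·R1  ⇒  (0, 0, 4, 2)
[3] R2 /= 4  ⇒  (0, 0, 1, 1)
     R1 -= 2·R2  ⇒  (0, 1, 0, 4)
     R3 -= 4·R2  ⇒  (0, 0, 0, 3)
[4] R3 /= 3  ⇒  (0, 0, 0, 1)
     R1 -= 4·R3  ⇒  (0, 1, 0, 0)
     R2 -= 1·R3  ⇒  (0, 0, 1, 0)

pivot columns: 0, 1, 2, 3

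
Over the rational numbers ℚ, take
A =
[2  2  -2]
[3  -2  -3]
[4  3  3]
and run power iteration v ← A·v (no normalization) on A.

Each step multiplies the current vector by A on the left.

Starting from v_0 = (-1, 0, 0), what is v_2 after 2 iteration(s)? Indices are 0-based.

v_0 = (-1, 0, 0).
v_1 = A·v_0 = (-2, -3, -4).
v_2 = A·v_1 = (-2, 12, -29).

v_2 = (-2, 12, -29)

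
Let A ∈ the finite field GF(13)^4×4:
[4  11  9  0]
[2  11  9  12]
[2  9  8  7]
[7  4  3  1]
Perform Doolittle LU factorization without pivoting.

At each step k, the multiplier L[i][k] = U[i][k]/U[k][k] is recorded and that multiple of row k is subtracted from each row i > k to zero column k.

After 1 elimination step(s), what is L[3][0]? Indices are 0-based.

L[3][0] = 5

Step 1: pivot at (0,0) is 4.
  row1 ← row1 − (7)·row0  ⇒  L[1][0]=7, U row1=(0, 12, 11, 12)
  row2 ← row2 − (7)·row0  ⇒  L[2][0]=7, U row2=(0, 10, 10, 7)
  row3 ← row3 − (5)·row0  ⇒  L[3][0]=5, U row3=(0, 1, 10, 1)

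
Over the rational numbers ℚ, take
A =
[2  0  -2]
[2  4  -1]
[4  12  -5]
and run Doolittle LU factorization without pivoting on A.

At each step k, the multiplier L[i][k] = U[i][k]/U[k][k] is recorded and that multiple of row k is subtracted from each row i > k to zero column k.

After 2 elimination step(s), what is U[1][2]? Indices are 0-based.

Step 1: pivot at (0,0) is 2.
  row1 ← row1 − (1)·row0  ⇒  L[1][0]=1, U row1=(0, 4, 1)
  row2 ← row2 − (2)·row0  ⇒  L[2][0]=2, U row2=(0, 12, -1)
Step 2: pivot at (1,1) is 4.
  row2 ← row2 − (3)·row1  ⇒  L[2][1]=3, U row2=(0, 0, -4)

U[1][2] = 1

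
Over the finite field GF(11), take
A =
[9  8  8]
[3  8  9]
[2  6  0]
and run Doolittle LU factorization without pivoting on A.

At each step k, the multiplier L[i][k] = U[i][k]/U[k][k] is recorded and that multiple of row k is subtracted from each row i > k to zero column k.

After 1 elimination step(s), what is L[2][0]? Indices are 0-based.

Step 1: pivot at (0,0) is 9.
  row1 ← row1 − (4)·row0  ⇒  L[1][0]=4, U row1=(0, 9, 10)
  row2 ← row2 − (10)·row0  ⇒  L[2][0]=10, U row2=(0, 3, 8)

L[2][0] = 10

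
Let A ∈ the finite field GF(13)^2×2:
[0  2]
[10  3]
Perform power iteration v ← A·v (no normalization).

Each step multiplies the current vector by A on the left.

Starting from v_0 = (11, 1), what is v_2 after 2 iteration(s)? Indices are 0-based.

v_2 = (5, 8)

v_0 = (11, 1).
v_1 = A·v_0 = (2, 9).
v_2 = A·v_1 = (5, 8).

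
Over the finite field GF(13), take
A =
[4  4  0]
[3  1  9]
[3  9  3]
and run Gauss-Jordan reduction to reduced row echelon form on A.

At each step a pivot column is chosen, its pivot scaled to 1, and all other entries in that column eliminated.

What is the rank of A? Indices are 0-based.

[1] R0 /= 4  ⇒  (1, 1, 0)
     R1 -= 3·R0  ⇒  (0, 11, 9)
     R2 -= 3·R0  ⇒  (0, 6, 3)
[2] R1 /= 11  ⇒  (0, 1, 2)
     R0 -= 1·R1  ⇒  (1, 0, 11)
     R2 -= 6·R1  ⇒  (0, 0, 4)
[3] R2 /= 4  ⇒  (0, 0, 1)
     R0 -= 11·R2  ⇒  (1, 0, 0)
     R1 -= 2·R2  ⇒  (0, 1, 0)

rank = 3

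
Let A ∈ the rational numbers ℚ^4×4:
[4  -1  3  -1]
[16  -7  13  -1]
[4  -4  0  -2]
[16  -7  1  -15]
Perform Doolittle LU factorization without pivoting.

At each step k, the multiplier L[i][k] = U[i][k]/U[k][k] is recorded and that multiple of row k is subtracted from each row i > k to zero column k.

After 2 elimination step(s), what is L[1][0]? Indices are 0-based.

k=0: U[0][0]=4
  eliminate (1,0): mult=4, new row 1: (0, -3, 1, 3); set L[1][0]=4
  eliminate (2,0): mult=1, new row 2: (0, -3, -3, -1); set L[2][0]=1
  eliminate (3,0): mult=4, new row 3: (0, -3, -11, -11); set L[3][0]=4
k=1: U[1][1]=-3
  eliminate (2,1): mult=1, new row 2: (0, 0, -4, -4); set L[2][1]=1
  eliminate (3,1): mult=1, new row 3: (0, 0, -12, -14); set L[3][1]=1

L[1][0] = 4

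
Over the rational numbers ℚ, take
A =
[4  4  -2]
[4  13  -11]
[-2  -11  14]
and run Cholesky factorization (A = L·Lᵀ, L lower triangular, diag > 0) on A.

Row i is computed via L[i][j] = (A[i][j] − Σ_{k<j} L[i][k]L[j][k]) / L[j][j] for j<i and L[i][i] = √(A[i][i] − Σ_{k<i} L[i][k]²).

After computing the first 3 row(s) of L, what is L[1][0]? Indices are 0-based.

L[1][0] = 2

Step 1: L[0][0] = √(4) = 2.
  L[1][0] = (4) / L[0][0] = 2.
Step 2: L[1][1] = √(9) = 3.
  L[2][0] = (-2) / L[0][0] = -1.
  L[2][1] = (-9) / L[1][1] = -3.
Step 3: L[2][2] = √(4) = 2.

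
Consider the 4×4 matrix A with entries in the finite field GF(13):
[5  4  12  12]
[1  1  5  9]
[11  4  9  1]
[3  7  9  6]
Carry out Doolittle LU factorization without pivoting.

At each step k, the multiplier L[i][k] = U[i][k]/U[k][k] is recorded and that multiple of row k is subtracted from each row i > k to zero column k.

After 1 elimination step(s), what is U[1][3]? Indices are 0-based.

U[1][3] = 4

[col 0] pivot 5
  R1 -= 8*R0 → (0, 8, 0, 4)  (L[1][0] := 8)
  R2 -= 10*R0 → (0, 3, 6, 11)  (L[2][0] := 10)
  R3 -= 11*R0 → (0, 2, 7, 4)  (L[3][0] := 11)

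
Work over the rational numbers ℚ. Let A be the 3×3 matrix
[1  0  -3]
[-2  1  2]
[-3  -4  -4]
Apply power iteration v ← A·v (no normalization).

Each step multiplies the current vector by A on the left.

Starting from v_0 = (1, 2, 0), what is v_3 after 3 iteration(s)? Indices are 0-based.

v_0 = (1, 2, 0).
v_1 = A·v_0 = (1, 0, -11).
v_2 = A·v_1 = (34, -24, 41).
v_3 = A·v_2 = (-89, -10, -170).

v_3 = (-89, -10, -170)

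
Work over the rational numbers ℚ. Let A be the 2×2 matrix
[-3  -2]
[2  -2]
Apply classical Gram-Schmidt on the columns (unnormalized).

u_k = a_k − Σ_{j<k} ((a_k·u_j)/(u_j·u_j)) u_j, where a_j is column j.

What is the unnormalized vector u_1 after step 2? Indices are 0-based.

Step 1: u_0 = a_0 = (-3, 2).
Step 2: u_1 = a_1 − (2/13)·u_0 = (-20/13, -30/13).

u_1 = (-20/13, -30/13)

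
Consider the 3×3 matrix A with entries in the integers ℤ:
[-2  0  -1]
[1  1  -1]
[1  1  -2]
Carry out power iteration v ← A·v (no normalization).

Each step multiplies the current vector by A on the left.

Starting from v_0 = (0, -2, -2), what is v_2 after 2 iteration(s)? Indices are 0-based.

v_2 = (-6, 0, -2)

v_0 = (0, -2, -2).
v_1 = A·v_0 = (2, 0, 2).
v_2 = A·v_1 = (-6, 0, -2).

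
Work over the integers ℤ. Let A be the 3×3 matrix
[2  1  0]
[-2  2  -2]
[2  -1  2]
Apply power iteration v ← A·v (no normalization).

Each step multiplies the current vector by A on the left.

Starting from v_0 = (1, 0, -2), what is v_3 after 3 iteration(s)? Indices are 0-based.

v_3 = (16, 0, 4)

v_0 = (1, 0, -2).
v_1 = A·v_0 = (2, 2, -2).
v_2 = A·v_1 = (6, 4, -2).
v_3 = A·v_2 = (16, 0, 4).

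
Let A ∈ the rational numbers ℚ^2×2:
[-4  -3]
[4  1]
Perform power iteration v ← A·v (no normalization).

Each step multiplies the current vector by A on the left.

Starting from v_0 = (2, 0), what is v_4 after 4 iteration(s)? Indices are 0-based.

v_4 = (-184, 168)

v_0 = (2, 0).
v_1 = A·v_0 = (-8, 8).
v_2 = A·v_1 = (8, -24).
v_3 = A·v_2 = (40, 8).
v_4 = A·v_3 = (-184, 168).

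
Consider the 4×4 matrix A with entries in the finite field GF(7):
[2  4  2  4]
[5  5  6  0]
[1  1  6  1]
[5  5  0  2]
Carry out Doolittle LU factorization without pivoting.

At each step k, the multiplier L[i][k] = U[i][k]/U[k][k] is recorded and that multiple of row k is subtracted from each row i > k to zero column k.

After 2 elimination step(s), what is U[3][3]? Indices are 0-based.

U[3][3] = 2

[col 0] pivot 2
  R1 -= 6*R0 → (0, 2, 1, 4)  (L[1][0] := 6)
  R2 -= 4*R0 → (0, 6, 5, 6)  (L[2][0] := 4)
  R3 -= 6*R0 → (0, 2, 2, 6)  (L[3][0] := 6)
[col 1] pivot 2
  R2 -= 3*R1 → (0, 0, 2, 1)  (L[2][1] := 3)
  R3 -= 1*R1 → (0, 0, 1, 2)  (L[3][1] := 1)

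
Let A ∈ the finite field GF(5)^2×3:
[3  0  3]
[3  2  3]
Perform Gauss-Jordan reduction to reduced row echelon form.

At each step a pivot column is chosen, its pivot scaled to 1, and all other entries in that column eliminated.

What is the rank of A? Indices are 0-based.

pivot(0,0)=3: scale R0 → (1, 0, 1)
  clear (1,0): R1 −= (3)R0 → (0, 2, 0)
pivot(1,1)=2: scale R1 → (0, 1, 0)

rank = 2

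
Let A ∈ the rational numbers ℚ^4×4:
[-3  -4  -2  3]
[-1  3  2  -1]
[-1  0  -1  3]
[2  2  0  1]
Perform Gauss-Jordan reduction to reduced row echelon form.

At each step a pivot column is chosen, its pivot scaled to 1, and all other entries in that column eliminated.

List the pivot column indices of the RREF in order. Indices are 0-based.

pivot(0,0)=-3: scale R0 → (1, 4/3, 2/3, -1)
  clear (1,0): R1 −= (-1)R0 → (0, 13/3, 8/3, -2)
  clear (2,0): R2 −= (-1)R0 → (0, 4/3, -1/3, 2)
  clear (3,0): R3 −= (2)R0 → (0, -2/3, -4/3, 3)
pivot(1,1)=13/3: scale R1 → (0, 1, 8/13, -6/13)
  clear (0,1): R0 −= (4/3)R1 → (1, 0, -2/13, -5/13)
  clear (2,1): R2 −= (4/3)R1 → (0, 0, -15/13, 34/13)
  clear (3,1): R3 −= (-2/3)R1 → (0, 0, -12/13, 35/13)
pivot(2,2)=-15/13: scale R2 → (0, 0, 1, -34/15)
  clear (0,2): R0 −= (-2/13)R2 → (1, 0, 0, -11/15)
  clear (1,2): R1 −= (8/13)R2 → (0, 1, 0, 14/15)
  clear (3,2): R3 −= (-12/13)R2 → (0, 0, 0, 3/5)
pivot(3,3)=3/5: scale R3 → (0, 0, 0, 1)
  clear (0,3): R0 −= (-11/15)R3 → (1, 0, 0, 0)
  clear (1,3): R1 −= (14/15)R3 → (0, 1, 0, 0)
  clear (2,3): R2 −= (-34/15)R3 → (0, 0, 1, 0)

pivot columns: 0, 1, 2, 3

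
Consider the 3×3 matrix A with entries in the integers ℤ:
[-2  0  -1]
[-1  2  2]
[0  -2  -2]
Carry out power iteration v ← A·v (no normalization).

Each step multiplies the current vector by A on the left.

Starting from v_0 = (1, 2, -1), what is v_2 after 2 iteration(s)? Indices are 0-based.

v_2 = (4, -1, 2)

v_0 = (1, 2, -1).
v_1 = A·v_0 = (-1, 1, -2).
v_2 = A·v_1 = (4, -1, 2).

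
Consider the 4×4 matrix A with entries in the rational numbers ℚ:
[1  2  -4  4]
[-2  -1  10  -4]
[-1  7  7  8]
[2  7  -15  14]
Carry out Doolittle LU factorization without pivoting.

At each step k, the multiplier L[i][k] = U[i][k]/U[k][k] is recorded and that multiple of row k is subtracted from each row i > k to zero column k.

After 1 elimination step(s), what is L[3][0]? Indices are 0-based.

L[3][0] = 2

Step 1: pivot at (0,0) is 1.
  row1 ← row1 − (-2)·row0  ⇒  L[1][0]=-2, U row1=(0, 3, 2, 4)
  row2 ← row2 − (-1)·row0  ⇒  L[2][0]=-1, U row2=(0, 9, 3, 12)
  row3 ← row3 − (2)·row0  ⇒  L[3][0]=2, U row3=(0, 3, -7, 6)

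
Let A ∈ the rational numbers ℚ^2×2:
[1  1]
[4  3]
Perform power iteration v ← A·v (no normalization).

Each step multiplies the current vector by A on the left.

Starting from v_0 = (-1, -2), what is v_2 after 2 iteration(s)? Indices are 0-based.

v_2 = (-13, -42)

v_0 = (-1, -2).
v_1 = A·v_0 = (-3, -10).
v_2 = A·v_1 = (-13, -42).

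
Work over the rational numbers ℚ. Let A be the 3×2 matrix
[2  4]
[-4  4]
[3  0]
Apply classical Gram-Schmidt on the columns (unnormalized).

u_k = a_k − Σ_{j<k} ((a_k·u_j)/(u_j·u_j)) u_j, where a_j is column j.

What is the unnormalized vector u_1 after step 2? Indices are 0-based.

Step 1: u_0 = a_0 = (2, -4, 3).
Step 2: u_1 = a_1 − (-8/29)·u_0 = (132/29, 84/29, 24/29).

u_1 = (132/29, 84/29, 24/29)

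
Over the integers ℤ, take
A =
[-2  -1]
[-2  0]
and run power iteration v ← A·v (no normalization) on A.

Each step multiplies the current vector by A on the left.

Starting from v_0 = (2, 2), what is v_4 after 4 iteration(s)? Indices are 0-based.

v_0 = (2, 2).
v_1 = A·v_0 = (-6, -4).
v_2 = A·v_1 = (16, 12).
v_3 = A·v_2 = (-44, -32).
v_4 = A·v_3 = (120, 88).

v_4 = (120, 88)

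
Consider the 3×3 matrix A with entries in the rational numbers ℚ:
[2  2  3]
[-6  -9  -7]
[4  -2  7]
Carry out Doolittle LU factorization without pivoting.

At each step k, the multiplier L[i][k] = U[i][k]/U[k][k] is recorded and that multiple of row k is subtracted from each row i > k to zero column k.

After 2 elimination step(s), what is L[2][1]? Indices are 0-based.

[col 0] pivot 2
  R1 -= -3*R0 → (0, -3, 2)  (L[1][0] := -3)
  R2 -= 2*R0 → (0, -6, 1)  (L[2][0] := 2)
[col 1] pivot -3
  R2 -= 2*R1 → (0, 0, -3)  (L[2][1] := 2)

L[2][1] = 2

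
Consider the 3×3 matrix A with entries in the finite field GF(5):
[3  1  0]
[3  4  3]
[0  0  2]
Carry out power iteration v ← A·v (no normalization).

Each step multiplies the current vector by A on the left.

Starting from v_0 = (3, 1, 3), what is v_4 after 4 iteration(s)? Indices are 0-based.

v_4 = (2, 2, 3)

v_0 = (3, 1, 3).
v_1 = A·v_0 = (0, 2, 1).
v_2 = A·v_1 = (2, 1, 2).
v_3 = A·v_2 = (2, 1, 4).
v_4 = A·v_3 = (2, 2, 3).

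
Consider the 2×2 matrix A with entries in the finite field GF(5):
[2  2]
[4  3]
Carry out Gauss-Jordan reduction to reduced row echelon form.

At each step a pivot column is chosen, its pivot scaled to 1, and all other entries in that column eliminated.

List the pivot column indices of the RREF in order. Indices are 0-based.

[1] R0 /= 2  ⇒  (1, 1)
     R1 -= 4·R0  ⇒  (0, 4)
[2] R1 /= 4  ⇒  (0, 1)
     R0 -= 1·R1  ⇒  (1, 0)

pivot columns: 0, 1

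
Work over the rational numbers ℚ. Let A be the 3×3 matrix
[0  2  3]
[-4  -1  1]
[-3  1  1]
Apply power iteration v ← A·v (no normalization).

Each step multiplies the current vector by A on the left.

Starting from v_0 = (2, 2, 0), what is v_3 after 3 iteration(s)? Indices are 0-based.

v_3 = (-98, 112, 60)

v_0 = (2, 2, 0).
v_1 = A·v_0 = (4, -10, -4).
v_2 = A·v_1 = (-32, -10, -26).
v_3 = A·v_2 = (-98, 112, 60).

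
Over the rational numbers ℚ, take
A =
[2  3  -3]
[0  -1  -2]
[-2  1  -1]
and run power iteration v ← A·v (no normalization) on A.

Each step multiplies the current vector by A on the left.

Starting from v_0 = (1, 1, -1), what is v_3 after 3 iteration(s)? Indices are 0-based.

v_3 = (80, 31, -24)

v_0 = (1, 1, -1).
v_1 = A·v_0 = (8, 1, 0).
v_2 = A·v_1 = (19, -1, -15).
v_3 = A·v_2 = (80, 31, -24).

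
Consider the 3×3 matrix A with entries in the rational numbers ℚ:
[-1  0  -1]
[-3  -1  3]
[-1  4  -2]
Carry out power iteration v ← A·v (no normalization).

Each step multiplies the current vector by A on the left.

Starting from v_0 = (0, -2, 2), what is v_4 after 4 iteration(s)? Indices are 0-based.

v_0 = (0, -2, 2).
v_1 = A·v_0 = (-2, 8, -12).
v_2 = A·v_1 = (14, -38, 58).
v_3 = A·v_2 = (-72, 170, -282).
v_4 = A·v_3 = (354, -800, 1316).

v_4 = (354, -800, 1316)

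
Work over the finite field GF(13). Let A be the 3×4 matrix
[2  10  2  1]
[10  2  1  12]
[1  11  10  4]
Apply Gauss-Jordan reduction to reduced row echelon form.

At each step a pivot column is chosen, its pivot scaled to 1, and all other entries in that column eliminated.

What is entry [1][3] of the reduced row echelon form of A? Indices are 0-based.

pivot(0,0)=2: scale R0 → (1, 5, 1, 7)
  clear (1,0): R1 −= (10)R0 → (0, 4, 4, 7)
  clear (2,0): R2 −= (1)R0 → (0, 6, 9, 10)
pivot(1,1)=4: scale R1 → (0, 1, 1, 5)
  clear (0,1): R0 −= (5)R1 → (1, 0, 9, 8)
  clear (2,1): R2 −= (6)R1 → (0, 0, 3, 6)
pivot(2,2)=3: scale R2 → (0, 0, 1, 2)
  clear (0,2): R0 −= (9)R2 → (1, 0, 0, 3)
  clear (1,2): R1 −= (1)R2 → (0, 1, 0, 3)

M[1][3] = 3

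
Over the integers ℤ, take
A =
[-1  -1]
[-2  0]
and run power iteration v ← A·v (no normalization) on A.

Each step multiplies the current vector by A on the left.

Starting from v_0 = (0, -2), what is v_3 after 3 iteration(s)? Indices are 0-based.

v_0 = (0, -2).
v_1 = A·v_0 = (2, 0).
v_2 = A·v_1 = (-2, -4).
v_3 = A·v_2 = (6, 4).

v_3 = (6, 4)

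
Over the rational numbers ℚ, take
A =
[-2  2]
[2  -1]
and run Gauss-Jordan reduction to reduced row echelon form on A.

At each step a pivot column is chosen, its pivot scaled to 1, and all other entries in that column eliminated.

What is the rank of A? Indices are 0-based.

rank = 2

pivot(0,0)=-2: scale R0 → (1, -1)
  clear (1,0): R1 −= (2)R0 → (0, 1)
pivot(1,1)=1: scale R1 → (0, 1)
  clear (0,1): R0 −= (-1)R1 → (1, 0)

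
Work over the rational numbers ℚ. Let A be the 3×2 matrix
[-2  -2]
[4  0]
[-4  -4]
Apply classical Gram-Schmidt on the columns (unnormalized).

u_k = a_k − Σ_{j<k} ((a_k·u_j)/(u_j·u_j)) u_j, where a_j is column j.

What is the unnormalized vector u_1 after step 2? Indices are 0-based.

Step 1: u_0 = a_0 = (-2, 4, -4).
Step 2: u_1 = a_1 − (5/9)·u_0 = (-8/9, -20/9, -16/9).

u_1 = (-8/9, -20/9, -16/9)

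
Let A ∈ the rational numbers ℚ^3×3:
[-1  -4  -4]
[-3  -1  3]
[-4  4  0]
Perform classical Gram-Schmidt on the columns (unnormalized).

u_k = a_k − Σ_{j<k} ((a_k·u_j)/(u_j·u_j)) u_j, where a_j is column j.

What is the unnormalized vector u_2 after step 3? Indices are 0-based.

u_2 = (-1984/777, 2480/777, -1364/777)

Step 1: u_0 = a_0 = (-1, -3, -4).
Step 2: u_1 = a_1 − (-9/26)·u_0 = (-113/26, -53/26, 34/13).
Step 3: u_2 = a_2 − (-5/26)·u_0 − (293/777)·u_1 = (-1984/777, 2480/777, -1364/777).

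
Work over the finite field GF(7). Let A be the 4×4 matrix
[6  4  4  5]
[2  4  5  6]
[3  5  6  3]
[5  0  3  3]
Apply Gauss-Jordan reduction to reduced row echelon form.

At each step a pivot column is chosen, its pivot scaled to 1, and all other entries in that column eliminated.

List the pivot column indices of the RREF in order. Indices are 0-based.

step 1: normalize row 0 (÷6) = (1, 3, 3, 2)
  row 1: subtract 2×row0 = (0, 5, 6, 2)
  row 2: subtract 3×row0 = (0, 3, 4, 4)
  row 3: subtract 5×row0 = (0, 6, 2, 0)
step 2: normalize row 1 (÷5) = (0, 1, 4, 6)
  row 0: subtract 3×row1 = (1, 0, 5, 5)
  row 2: subtract 3×row1 = (0, 0, 6, 0)
  row 3: subtract 6×row1 = (0, 0, 6, 6)
step 3: normalize row 2 (÷6) = (0, 0, 1, 0)
  row 0: subtract 5×row2 = (1, 0, 0, 5)
  row 1: subtract 4×row2 = (0, 1, 0, 6)
  row 3: subtract 6×row2 = (0, 0, 0, 6)
step 4: normalize row 3 (÷6) = (0, 0, 0, 1)
  row 0: subtract 5×row3 = (1, 0, 0, 0)
  row 1: subtract 6×row3 = (0, 1, 0, 0)

pivot columns: 0, 1, 2, 3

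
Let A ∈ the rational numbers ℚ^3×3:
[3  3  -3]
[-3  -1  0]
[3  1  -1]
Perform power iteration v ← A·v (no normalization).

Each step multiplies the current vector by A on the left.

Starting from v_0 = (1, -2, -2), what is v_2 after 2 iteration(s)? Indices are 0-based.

v_0 = (1, -2, -2).
v_1 = A·v_0 = (3, -1, 3).
v_2 = A·v_1 = (-3, -8, 5).

v_2 = (-3, -8, 5)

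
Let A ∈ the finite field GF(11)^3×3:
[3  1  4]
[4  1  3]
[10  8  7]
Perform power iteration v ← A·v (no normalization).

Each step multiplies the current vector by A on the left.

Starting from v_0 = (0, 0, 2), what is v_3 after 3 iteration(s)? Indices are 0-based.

v_0 = (0, 0, 2).
v_1 = A·v_0 = (8, 6, 3).
v_2 = A·v_1 = (9, 3, 6).
v_3 = A·v_2 = (10, 2, 2).

v_3 = (10, 2, 2)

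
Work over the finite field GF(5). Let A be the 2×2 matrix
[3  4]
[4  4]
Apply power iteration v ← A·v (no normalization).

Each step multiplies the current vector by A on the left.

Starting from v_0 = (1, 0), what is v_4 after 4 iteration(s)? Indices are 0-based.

v_0 = (1, 0).
v_1 = A·v_0 = (3, 4).
v_2 = A·v_1 = (0, 3).
v_3 = A·v_2 = (2, 2).
v_4 = A·v_3 = (4, 1).

v_4 = (4, 1)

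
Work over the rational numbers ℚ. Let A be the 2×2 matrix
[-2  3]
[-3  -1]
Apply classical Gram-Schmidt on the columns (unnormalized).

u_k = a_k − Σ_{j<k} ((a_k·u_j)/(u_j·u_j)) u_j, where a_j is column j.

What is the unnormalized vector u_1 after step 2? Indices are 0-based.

u_1 = (33/13, -22/13)

Step 1: u_0 = a_0 = (-2, -3).
Step 2: u_1 = a_1 − (-3/13)·u_0 = (33/13, -22/13).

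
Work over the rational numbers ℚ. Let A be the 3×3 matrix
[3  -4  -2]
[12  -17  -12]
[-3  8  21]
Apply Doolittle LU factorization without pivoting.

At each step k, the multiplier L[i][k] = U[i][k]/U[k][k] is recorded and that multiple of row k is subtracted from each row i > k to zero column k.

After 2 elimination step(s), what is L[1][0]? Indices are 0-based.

k=0: U[0][0]=3
  eliminate (1,0): mult=4, new row 1: (0, -1, -4); set L[1][0]=4
  eliminate (2,0): mult=-1, new row 2: (0, 4, 19); set L[2][0]=-1
k=1: U[1][1]=-1
  eliminate (2,1): mult=-4, new row 2: (0, 0, 3); set L[2][1]=-4

L[1][0] = 4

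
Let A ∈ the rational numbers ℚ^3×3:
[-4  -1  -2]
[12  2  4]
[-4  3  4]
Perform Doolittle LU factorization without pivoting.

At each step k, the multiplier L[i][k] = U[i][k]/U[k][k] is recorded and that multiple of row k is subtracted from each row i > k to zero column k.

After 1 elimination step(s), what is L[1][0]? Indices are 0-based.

[col 0] pivot -4
  R1 -= -3*R0 → (0, -1, -2)  (L[1][0] := -3)
  R2 -= 1*R0 → (0, 4, 6)  (L[2][0] := 1)

L[1][0] = -3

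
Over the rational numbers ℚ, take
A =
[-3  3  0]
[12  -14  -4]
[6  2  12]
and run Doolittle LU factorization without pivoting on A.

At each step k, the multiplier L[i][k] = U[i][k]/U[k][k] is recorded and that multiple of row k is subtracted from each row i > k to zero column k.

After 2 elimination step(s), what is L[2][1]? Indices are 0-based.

[col 0] pivot -3
  R1 -= -4*R0 → (0, -2, -4)  (L[1][0] := -4)
  R2 -= -2*R0 → (0, 8, 12)  (L[2][0] := -2)
[col 1] pivot -2
  R2 -= -4*R1 → (0, 0, -4)  (L[2][1] := -4)

L[2][1] = -4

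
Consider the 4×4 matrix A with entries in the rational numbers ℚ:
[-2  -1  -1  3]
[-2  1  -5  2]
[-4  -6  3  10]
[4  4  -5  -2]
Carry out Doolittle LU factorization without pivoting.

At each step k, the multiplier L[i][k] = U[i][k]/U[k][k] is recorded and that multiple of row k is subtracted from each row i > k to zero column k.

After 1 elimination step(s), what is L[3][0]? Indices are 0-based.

k=0: U[0][0]=-2
  eliminate (1,0): mult=1, new row 1: (0, 2, -4, -1); set L[1][0]=1
  eliminate (2,0): mult=2, new row 2: (0, -4, 5, 4); set L[2][0]=2
  eliminate (3,0): mult=-2, new row 3: (0, 2, -7, 4); set L[3][0]=-2

L[3][0] = -2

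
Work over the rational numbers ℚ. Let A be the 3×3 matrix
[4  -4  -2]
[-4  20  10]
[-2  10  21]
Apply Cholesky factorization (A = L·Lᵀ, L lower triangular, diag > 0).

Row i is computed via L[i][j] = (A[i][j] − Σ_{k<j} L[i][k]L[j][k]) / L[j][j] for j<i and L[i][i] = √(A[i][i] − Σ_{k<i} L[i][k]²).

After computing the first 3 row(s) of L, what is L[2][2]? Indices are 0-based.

Step 1: L[0][0] = √(4) = 2.
  L[1][0] = (-4) / L[0][0] = -2.
Step 2: L[1][1] = √(16) = 4.
  L[2][0] = (-2) / L[0][0] = -1.
  L[2][1] = (8) / L[1][1] = 2.
Step 3: L[2][2] = √(16) = 4.

L[2][2] = 4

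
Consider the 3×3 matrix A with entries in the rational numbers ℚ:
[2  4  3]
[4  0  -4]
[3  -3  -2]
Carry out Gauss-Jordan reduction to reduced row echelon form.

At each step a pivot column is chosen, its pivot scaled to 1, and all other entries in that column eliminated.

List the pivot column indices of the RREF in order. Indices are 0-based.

[1] R0 /= 2  ⇒  (1, 2, 3/2)
     R1 -= 4·R0  ⇒  (0, -8, -10)
     R2 -= 3·R0  ⇒  (0, -9, -13/2)
[2] R1 /= -8  ⇒  (0, 1, 5/4)
     R0 -= 2·R1  ⇒  (1, 0, -1)
     R2 -= -9·R1  ⇒  (0, 0, 19/4)
[3] R2 /= 19/4  ⇒  (0, 0, 1)
     R0 -= -1·R2  ⇒  (1, 0, 0)
     R1 -= 5/4·R2  ⇒  (0, 1, 0)

pivot columns: 0, 1, 2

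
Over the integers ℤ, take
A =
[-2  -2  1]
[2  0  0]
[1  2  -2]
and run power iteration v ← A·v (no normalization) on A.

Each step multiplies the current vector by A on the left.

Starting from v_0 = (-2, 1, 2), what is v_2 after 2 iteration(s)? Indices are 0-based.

v_2 = (-4, 8, 4)

v_0 = (-2, 1, 2).
v_1 = A·v_0 = (4, -4, -4).
v_2 = A·v_1 = (-4, 8, 4).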